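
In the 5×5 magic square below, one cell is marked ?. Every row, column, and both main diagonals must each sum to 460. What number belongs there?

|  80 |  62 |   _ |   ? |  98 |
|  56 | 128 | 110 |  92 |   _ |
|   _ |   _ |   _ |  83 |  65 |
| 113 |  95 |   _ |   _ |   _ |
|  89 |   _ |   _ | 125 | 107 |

Row 2: 56 + 128 + 110 + 92 + ? = 460, so (2,5) = 74.
The remaining cell in column 1 is (3,1) = 460 − 338 = 122.
The remaining cell in column 5 is (4,5) = 460 − 344 = 116.
Anti-diagonal: 98 + 92 + 95 + 89 + ? = 460, so (3,3) = 86.
The remaining cell in row 3 is (3,2) = 460 − 356 = 104.
Using column 2: 62 + 128 + 104 + 95 + ? → (5,2) = 460 − 389 = 71.
Using main diagonal: 80 + 128 + 86 + 107 + ? → (4,4) = 460 − 401 = 59.
The remaining cell in row 4 is (4,3) = 460 − 383 = 77.
Using row 5: 89 + 71 + 125 + 107 + ? → (5,3) = 460 − 392 = 68.
From column 3, 460 − (110 + 86 + 77 + 68) gives (1,3) = 119.
From column 4, 460 − (92 + 83 + 59 + 125) gives (1,4) = 101.

101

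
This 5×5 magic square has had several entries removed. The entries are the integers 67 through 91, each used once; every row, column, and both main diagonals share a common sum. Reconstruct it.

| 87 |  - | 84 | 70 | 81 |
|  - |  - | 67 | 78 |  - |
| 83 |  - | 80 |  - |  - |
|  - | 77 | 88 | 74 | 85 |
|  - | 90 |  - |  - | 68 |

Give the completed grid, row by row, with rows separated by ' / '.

The entries are 67 through 91, which sum to 1975, so each line sums to 1975/5 = 395.
Using row 1: 87 + 84 + 70 + 81 + ? → (1,2) = 395 − 322 = 73.
The remaining cell in row 4 is (4,1) = 395 − 324 = 71.
Column 3 must total 395; the given cells sum to 319, so (5,3) = 76.
The remaining cell in main diagonal is (2,2) = 395 − 309 = 86.
Anti-diagonal must total 395; the given cells sum to 316, so (5,1) = 79.
The remaining cell in row 5 is (5,4) = 395 − 313 = 82.
Column 1 must total 395; the given cells sum to 320, so (2,1) = 75.
Column 2 needs 395; the known cells sum to 326, so (3,2) = 69.
Column 4: 70 + 78 + 74 + 82 + ? = 395, so (3,4) = 91.
Row 2: 75 + 86 + 67 + 78 + ? = 395, so (2,5) = 89.
From row 3, 395 − (83 + 69 + 80 + 91) gives (3,5) = 72.

87 73 84 70 81 / 75 86 67 78 89 / 83 69 80 91 72 / 71 77 88 74 85 / 79 90 76 82 68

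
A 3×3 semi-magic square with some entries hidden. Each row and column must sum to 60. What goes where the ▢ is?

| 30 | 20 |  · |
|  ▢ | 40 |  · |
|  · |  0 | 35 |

5

The remaining cell in row 1 is (1,3) = 60 − 50 = 10.
The remaining cell in row 3 is (3,1) = 60 − 35 = 25.
Column 1: 30 + 25 + ? = 60, so (2,1) = 5.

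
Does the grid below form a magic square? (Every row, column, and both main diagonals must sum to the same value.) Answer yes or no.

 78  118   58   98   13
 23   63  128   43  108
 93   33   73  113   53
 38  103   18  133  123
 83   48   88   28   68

No — column 4 sums to 415 but column 1 sums to 315.

Row 1: 78 + 118 + 58 + 98 + 13 = 365.
Row 2: 23 + 63 + 128 + 43 + 108 = 365.
Row 3: 93 + 33 + 73 + 113 + 53 = 365.
Row 4: 38 + 103 + 18 + 133 + 123 = 415.
Row 5: 83 + 48 + 88 + 28 + 68 = 315.
Column 1: 78 + 23 + 93 + 38 + 83 = 315.
Column 2: 118 + 63 + 33 + 103 + 48 = 365.
Column 3: 58 + 128 + 73 + 18 + 88 = 365.
Column 4: 98 + 43 + 113 + 133 + 28 = 415.
Column 5: 13 + 108 + 53 + 123 + 68 = 365.
Main diagonal: 78 + 63 + 73 + 133 + 68 = 415.
Anti-diagonal: 13 + 43 + 73 + 103 + 83 = 315.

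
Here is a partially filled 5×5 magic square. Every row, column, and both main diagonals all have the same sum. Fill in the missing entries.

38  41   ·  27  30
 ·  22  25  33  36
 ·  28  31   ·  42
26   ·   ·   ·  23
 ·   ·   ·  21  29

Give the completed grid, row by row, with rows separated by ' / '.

Column 5 is already complete: 30 + 36 + 42 + 23 + 29 = 160, so that is the magic constant.
Row 1 needs 160; the known cells sum to 136, so (1,3) = 24.
Row 2 needs 160; the known cells sum to 116, so (2,1) = 44.
Main diagonal must total 160; the given cells sum to 120, so (4,4) = 40.
Column 4: 27 + 33 + 40 + 21 + ? = 160, so (3,4) = 39.
From row 3, 160 − (28 + 31 + 39 + 42) gives (3,1) = 20.
Column 1 must total 160; the given cells sum to 128, so (5,1) = 32.
Anti-diagonal needs 160; the known cells sum to 126, so (4,2) = 34.
Row 4: 26 + 34 + 40 + 23 + ? = 160, so (4,3) = 37.
The remaining cell in column 2 is (5,2) = 160 − 125 = 35.
Column 3 must total 160; the given cells sum to 117, so (5,3) = 43.

38 41 24 27 30 / 44 22 25 33 36 / 20 28 31 39 42 / 26 34 37 40 23 / 32 35 43 21 29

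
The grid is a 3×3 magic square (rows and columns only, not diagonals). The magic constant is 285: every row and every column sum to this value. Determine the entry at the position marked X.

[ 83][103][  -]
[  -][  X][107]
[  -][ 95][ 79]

The remaining cell in row 1 is (1,3) = 285 − 186 = 99.
Row 3: 95 + 79 + ? = 285, so (3,1) = 111.
The remaining cell in column 1 is (2,1) = 285 − 194 = 91.
From column 2, 285 − (103 + 95) gives (2,2) = 87.

87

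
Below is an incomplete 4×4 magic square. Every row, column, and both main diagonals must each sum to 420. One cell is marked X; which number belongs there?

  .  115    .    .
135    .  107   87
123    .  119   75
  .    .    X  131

95

The remaining cell in row 2 is (2,2) = 420 − 329 = 91.
Using row 3: 123 + 119 + 75 + ? → (3,2) = 420 − 317 = 103.
Column 2 must total 420; the given cells sum to 309, so (4,2) = 111.
Column 4 must total 420; the given cells sum to 293, so (1,4) = 127.
Main diagonal: 91 + 119 + 131 + ? = 420, so (1,1) = 79.
From anti-diagonal, 420 − (127 + 107 + 103) gives (4,1) = 83.
Row 1 needs 420; the known cells sum to 321, so (1,3) = 99.
The remaining cell in row 4 is (4,3) = 420 − 325 = 95.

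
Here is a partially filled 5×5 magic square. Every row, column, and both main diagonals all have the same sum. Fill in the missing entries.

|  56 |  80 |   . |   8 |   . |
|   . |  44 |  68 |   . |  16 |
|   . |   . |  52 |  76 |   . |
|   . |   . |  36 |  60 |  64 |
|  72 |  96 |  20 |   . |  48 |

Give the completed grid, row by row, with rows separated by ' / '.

Main diagonal is already complete: 56 + 44 + 52 + 60 + 48 = 260, so that is the magic constant.
Row 5: 72 + 96 + 20 + 48 + ? = 260, so (5,4) = 24.
Column 3 must total 260; the given cells sum to 176, so (1,3) = 84.
From column 4, 260 − (8 + 76 + 60 + 24) gives (2,4) = 92.
Row 1: 56 + 80 + 84 + 8 + ? = 260, so (1,5) = 32.
Using row 2: 44 + 68 + 92 + 16 + ? → (2,1) = 260 − 220 = 40.
The remaining cell in column 5 is (3,5) = 260 − 160 = 100.
Anti-diagonal must total 260; the given cells sum to 248, so (4,2) = 12.
Row 4 must total 260; the given cells sum to 172, so (4,1) = 88.
Column 1: 56 + 40 + 88 + 72 + ? = 260, so (3,1) = 4.
Column 2 needs 260; the known cells sum to 232, so (3,2) = 28.

56 80 84 8 32 / 40 44 68 92 16 / 4 28 52 76 100 / 88 12 36 60 64 / 72 96 20 24 48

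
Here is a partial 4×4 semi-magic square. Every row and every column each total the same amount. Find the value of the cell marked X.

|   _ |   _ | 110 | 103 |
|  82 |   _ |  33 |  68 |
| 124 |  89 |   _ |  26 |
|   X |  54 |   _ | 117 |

Column 4 is complete and sums to 314; that is the magic constant.
From row 2, 314 − (82 + 33 + 68) gives (2,2) = 131.
Row 3 needs 314; the known cells sum to 239, so (3,3) = 75.
From column 2, 314 − (131 + 89 + 54) gives (1,2) = 40.
Column 3 needs 314; the known cells sum to 218, so (4,3) = 96.
The remaining cell in row 1 is (1,1) = 314 − 253 = 61.
Using row 4: 54 + 96 + 117 + ? → (4,1) = 314 − 267 = 47.

47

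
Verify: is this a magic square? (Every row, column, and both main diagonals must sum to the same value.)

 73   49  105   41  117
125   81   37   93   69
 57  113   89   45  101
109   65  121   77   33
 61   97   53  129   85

No — column 3 sums to 405 but column 1 sums to 425.

Row 1: 73 + 49 + 105 + 41 + 117 = 385.
Row 2: 125 + 81 + 37 + 93 + 69 = 405.
Row 3: 57 + 113 + 89 + 45 + 101 = 405.
Row 4: 109 + 65 + 121 + 77 + 33 = 405.
Row 5: 61 + 97 + 53 + 129 + 85 = 425.
Column 1: 73 + 125 + 57 + 109 + 61 = 425.
Column 2: 49 + 81 + 113 + 65 + 97 = 405.
Column 3: 105 + 37 + 89 + 121 + 53 = 405.
Column 4: 41 + 93 + 45 + 77 + 129 = 385.
Column 5: 117 + 69 + 101 + 33 + 85 = 405.
Main diagonal: 73 + 81 + 89 + 77 + 85 = 405.
Anti-diagonal: 117 + 93 + 89 + 65 + 61 = 425.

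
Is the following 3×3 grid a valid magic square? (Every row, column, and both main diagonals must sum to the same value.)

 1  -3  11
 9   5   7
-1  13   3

Row 1: 1 + (-3) + 11 = 9.
Row 2: 9 + 5 + 7 = 21.
Row 3: -1 + 13 + 3 = 15.
Column 1: 1 + 9 + (-1) = 9.
Column 2: -3 + 5 + 13 = 15.
Column 3: 11 + 7 + 3 = 21.
Main diagonal: 1 + 5 + 3 = 9.
Anti-diagonal: 11 + 5 + (-1) = 15.

No — anti-diagonal sums to 15 but column 1 sums to 9.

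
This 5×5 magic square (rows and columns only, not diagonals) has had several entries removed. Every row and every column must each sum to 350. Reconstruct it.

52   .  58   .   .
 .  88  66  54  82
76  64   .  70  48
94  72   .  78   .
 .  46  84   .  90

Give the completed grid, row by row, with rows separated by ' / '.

52 80 58 86 74 / 60 88 66 54 82 / 76 64 92 70 48 / 94 72 50 78 56 / 68 46 84 62 90

The remaining cell in row 2 is (2,1) = 350 − 290 = 60.
Row 3 needs 350; the known cells sum to 258, so (3,3) = 92.
The remaining cell in column 1 is (5,1) = 350 − 282 = 68.
Column 2: 88 + 64 + 72 + 46 + ? = 350, so (1,2) = 80.
From column 3, 350 − (58 + 66 + 92 + 84) gives (4,3) = 50.
Using row 4: 94 + 72 + 50 + 78 + ? → (4,5) = 350 − 294 = 56.
Row 5 must total 350; the given cells sum to 288, so (5,4) = 62.
Column 4 must total 350; the given cells sum to 264, so (1,4) = 86.
The remaining cell in column 5 is (1,5) = 350 − 276 = 74.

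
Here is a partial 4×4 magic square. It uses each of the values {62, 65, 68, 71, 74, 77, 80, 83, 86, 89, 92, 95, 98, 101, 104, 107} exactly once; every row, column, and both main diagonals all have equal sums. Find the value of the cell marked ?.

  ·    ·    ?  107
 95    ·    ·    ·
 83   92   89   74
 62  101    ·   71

The 16 entries sum to 1352, so each line sums to 1352/4 = 338.
Row 4 needs 338; the known cells sum to 234, so (4,3) = 104.
The remaining cell in column 1 is (1,1) = 338 − 240 = 98.
Column 4 needs 338; the known cells sum to 252, so (2,4) = 86.
From main diagonal, 338 − (98 + 89 + 71) gives (2,2) = 80.
Anti-diagonal must total 338; the given cells sum to 261, so (2,3) = 77.
Column 2 needs 338; the known cells sum to 273, so (1,2) = 65.
Column 3 needs 338; the known cells sum to 270, so (1,3) = 68.

68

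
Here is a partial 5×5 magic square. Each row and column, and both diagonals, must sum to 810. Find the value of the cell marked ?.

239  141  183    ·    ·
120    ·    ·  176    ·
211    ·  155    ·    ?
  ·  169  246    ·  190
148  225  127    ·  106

134

Using row 5: 148 + 225 + 127 + 106 + ? → (5,4) = 810 − 606 = 204.
Column 1 needs 810; the known cells sum to 718, so (4,1) = 92.
Column 3 must total 810; the given cells sum to 711, so (2,3) = 99.
Anti-diagonal needs 810; the known cells sum to 648, so (1,5) = 162.
The remaining cell in row 1 is (1,4) = 810 − 725 = 85.
Row 4: 92 + 169 + 246 + 190 + ? = 810, so (4,4) = 113.
Column 4: 85 + 176 + 113 + 204 + ? = 810, so (3,4) = 232.
The remaining cell in main diagonal is (2,2) = 810 − 613 = 197.
Row 2 needs 810; the known cells sum to 592, so (2,5) = 218.
Using column 2: 141 + 197 + 169 + 225 + ? → (3,2) = 810 − 732 = 78.
Column 5: 162 + 218 + 190 + 106 + ? = 810, so (3,5) = 134.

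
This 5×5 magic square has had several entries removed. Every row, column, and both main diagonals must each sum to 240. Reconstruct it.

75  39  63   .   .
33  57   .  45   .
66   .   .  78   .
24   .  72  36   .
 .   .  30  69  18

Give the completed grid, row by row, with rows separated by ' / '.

75 39 63 12 51 / 33 57 21 45 84 / 66 15 54 78 27 / 24 48 72 36 60 / 42 81 30 69 18

From column 1, 240 − (75 + 33 + 66 + 24) gives (5,1) = 42.
From column 4, 240 − (45 + 78 + 36 + 69) gives (1,4) = 12.
Main diagonal must total 240; the given cells sum to 186, so (3,3) = 54.
Row 1 must total 240; the given cells sum to 189, so (1,5) = 51.
Row 5 must total 240; the given cells sum to 159, so (5,2) = 81.
From column 3, 240 − (63 + 54 + 72 + 30) gives (2,3) = 21.
Anti-diagonal needs 240; the known cells sum to 192, so (4,2) = 48.
Row 2 needs 240; the known cells sum to 156, so (2,5) = 84.
Row 4: 24 + 48 + 72 + 36 + ? = 240, so (4,5) = 60.
From column 2, 240 − (39 + 57 + 48 + 81) gives (3,2) = 15.
Column 5 needs 240; the known cells sum to 213, so (3,5) = 27.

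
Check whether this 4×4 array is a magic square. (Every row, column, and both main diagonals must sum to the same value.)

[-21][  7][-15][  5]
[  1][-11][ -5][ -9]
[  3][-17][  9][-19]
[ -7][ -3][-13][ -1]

Row 1: -21 + 7 + (-15) + 5 = -24.
Row 2: 1 + (-11) + (-5) + (-9) = -24.
Row 3: 3 + (-17) + 9 + (-19) = -24.
Row 4: -7 + (-3) + (-13) + (-1) = -24.
Column 1: -21 + 1 + 3 + (-7) = -24.
Column 2: 7 + (-11) + (-17) + (-3) = -24.
Column 3: -15 + (-5) + 9 + (-13) = -24.
Column 4: 5 + (-9) + (-19) + (-1) = -24.
Main diagonal: -21 + (-11) + 9 + (-1) = -24.
Anti-diagonal: 5 + (-5) + (-17) + (-7) = -24.
All lines sum to -24.

Yes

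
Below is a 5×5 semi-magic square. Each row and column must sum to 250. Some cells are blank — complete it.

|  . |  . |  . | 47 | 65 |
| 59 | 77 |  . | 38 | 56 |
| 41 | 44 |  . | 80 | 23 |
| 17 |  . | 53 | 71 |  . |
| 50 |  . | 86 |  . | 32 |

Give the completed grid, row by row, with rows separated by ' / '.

Row 2 must total 250; the given cells sum to 230, so (2,3) = 20.
Row 3 must total 250; the given cells sum to 188, so (3,3) = 62.
Column 1: 59 + 41 + 17 + 50 + ? = 250, so (1,1) = 83.
Column 3: 20 + 62 + 53 + 86 + ? = 250, so (1,3) = 29.
From column 4, 250 − (47 + 38 + 80 + 71) gives (5,4) = 14.
Using column 5: 65 + 56 + 23 + 32 + ? → (4,5) = 250 − 176 = 74.
From row 1, 250 − (83 + 29 + 47 + 65) gives (1,2) = 26.
Row 4 must total 250; the given cells sum to 215, so (4,2) = 35.
Row 5 needs 250; the known cells sum to 182, so (5,2) = 68.

83 26 29 47 65 / 59 77 20 38 56 / 41 44 62 80 23 / 17 35 53 71 74 / 50 68 86 14 32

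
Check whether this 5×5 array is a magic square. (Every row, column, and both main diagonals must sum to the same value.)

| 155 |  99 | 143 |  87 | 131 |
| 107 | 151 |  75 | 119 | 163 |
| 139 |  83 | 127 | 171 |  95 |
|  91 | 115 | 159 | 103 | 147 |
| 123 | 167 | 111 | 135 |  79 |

Yes

Row 1: 155 + 99 + 143 + 87 + 131 = 615.
Row 2: 107 + 151 + 75 + 119 + 163 = 615.
Row 3: 139 + 83 + 127 + 171 + 95 = 615.
Row 4: 91 + 115 + 159 + 103 + 147 = 615.
Row 5: 123 + 167 + 111 + 135 + 79 = 615.
Column 1: 155 + 107 + 139 + 91 + 123 = 615.
Column 2: 99 + 151 + 83 + 115 + 167 = 615.
Column 3: 143 + 75 + 127 + 159 + 111 = 615.
Column 4: 87 + 119 + 171 + 103 + 135 = 615.
Column 5: 131 + 163 + 95 + 147 + 79 = 615.
Main diagonal: 155 + 151 + 127 + 103 + 79 = 615.
Anti-diagonal: 131 + 119 + 127 + 115 + 123 = 615.
All lines sum to 615.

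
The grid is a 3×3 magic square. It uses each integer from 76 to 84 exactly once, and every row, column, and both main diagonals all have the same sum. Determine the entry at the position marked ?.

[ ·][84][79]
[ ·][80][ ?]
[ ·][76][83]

The entries are 76 through 84, which sum to 720, so each line sums to 720/3 = 240.
Using row 1: 84 + 79 + ? → (1,1) = 240 − 163 = 77.
Using row 3: 76 + 83 + ? → (3,1) = 240 − 159 = 81.
Column 1 must total 240; the given cells sum to 158, so (2,1) = 82.
Column 3: 79 + 83 + ? = 240, so (2,3) = 78.

78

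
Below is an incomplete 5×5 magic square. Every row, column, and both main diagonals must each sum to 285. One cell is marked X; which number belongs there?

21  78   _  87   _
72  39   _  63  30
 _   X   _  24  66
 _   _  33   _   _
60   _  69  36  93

90

Using row 2: 72 + 39 + 63 + 30 + ? → (2,3) = 285 − 204 = 81.
Row 5 needs 285; the known cells sum to 258, so (5,2) = 27.
Column 4: 87 + 63 + 24 + 36 + ? = 285, so (4,4) = 75.
Main diagonal must total 285; the given cells sum to 228, so (3,3) = 57.
Using column 3: 81 + 57 + 33 + 69 + ? → (1,3) = 285 − 240 = 45.
Row 1 must total 285; the given cells sum to 231, so (1,5) = 54.
Using column 5: 54 + 30 + 66 + 93 + ? → (4,5) = 285 − 243 = 42.
Anti-diagonal: 54 + 63 + 57 + 60 + ? = 285, so (4,2) = 51.
Row 4 needs 285; the known cells sum to 201, so (4,1) = 84.
Column 1: 21 + 72 + 84 + 60 + ? = 285, so (3,1) = 48.
The remaining cell in column 2 is (3,2) = 285 − 195 = 90.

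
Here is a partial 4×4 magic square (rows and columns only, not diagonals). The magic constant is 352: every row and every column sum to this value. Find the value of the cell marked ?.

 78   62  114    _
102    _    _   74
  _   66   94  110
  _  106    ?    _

86

Using row 1: 78 + 62 + 114 + ? → (1,4) = 352 − 254 = 98.
From row 3, 352 − (66 + 94 + 110) gives (3,1) = 82.
Using column 1: 78 + 102 + 82 + ? → (4,1) = 352 − 262 = 90.
From column 2, 352 − (62 + 66 + 106) gives (2,2) = 118.
The remaining cell in column 4 is (4,4) = 352 − 282 = 70.
Row 2 must total 352; the given cells sum to 294, so (2,3) = 58.
Row 4: 90 + 106 + 70 + ? = 352, so (4,3) = 86.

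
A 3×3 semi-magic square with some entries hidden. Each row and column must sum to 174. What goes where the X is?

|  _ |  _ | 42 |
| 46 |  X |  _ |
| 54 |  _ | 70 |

66

From row 3, 174 − (54 + 70) gives (3,2) = 50.
Column 1 needs 174; the known cells sum to 100, so (1,1) = 74.
From column 3, 174 − (42 + 70) gives (2,3) = 62.
The remaining cell in row 1 is (1,2) = 174 − 116 = 58.
From row 2, 174 − (46 + 62) gives (2,2) = 66.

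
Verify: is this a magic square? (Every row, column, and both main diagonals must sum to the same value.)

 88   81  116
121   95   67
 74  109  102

No — row 2 sums to 283 but column 2 sums to 285.

Row 1: 88 + 81 + 116 = 285.
Row 2: 121 + 95 + 67 = 283.
Row 3: 74 + 109 + 102 = 285.
Column 1: 88 + 121 + 74 = 283.
Column 2: 81 + 95 + 109 = 285.
Column 3: 116 + 67 + 102 = 285.
Main diagonal: 88 + 95 + 102 = 285.
Anti-diagonal: 116 + 95 + 74 = 285.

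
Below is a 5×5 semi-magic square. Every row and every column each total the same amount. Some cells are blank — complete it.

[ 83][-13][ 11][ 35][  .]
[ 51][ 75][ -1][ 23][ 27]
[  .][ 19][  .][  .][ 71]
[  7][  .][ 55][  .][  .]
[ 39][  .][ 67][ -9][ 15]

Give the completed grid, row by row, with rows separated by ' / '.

83 -13 11 35 59 / 51 75 -1 23 27 / -5 19 43 47 71 / 7 31 55 79 3 / 39 63 67 -9 15

Row 2 is already complete: 51 + 75 + -1 + 23 + 27 = 175, so that is the magic constant.
Using row 1: 83 + (-13) + 11 + 35 + ? → (1,5) = 175 − 116 = 59.
Row 5 needs 175; the known cells sum to 112, so (5,2) = 63.
Column 1 must total 175; the given cells sum to 180, so (3,1) = -5.
The remaining cell in column 2 is (4,2) = 175 − 144 = 31.
Column 3 must total 175; the given cells sum to 132, so (3,3) = 43.
Using column 5: 59 + 27 + 71 + 15 + ? → (4,5) = 175 − 172 = 3.
Row 3 needs 175; the known cells sum to 128, so (3,4) = 47.
From row 4, 175 − (7 + 31 + 55 + 3) gives (4,4) = 79.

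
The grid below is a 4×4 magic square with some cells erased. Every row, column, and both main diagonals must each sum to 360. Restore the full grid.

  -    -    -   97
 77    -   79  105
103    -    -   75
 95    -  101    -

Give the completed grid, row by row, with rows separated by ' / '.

Row 2 needs 360; the known cells sum to 261, so (2,2) = 99.
The remaining cell in column 1 is (1,1) = 360 − 275 = 85.
Column 4: 97 + 105 + 75 + ? = 360, so (4,4) = 83.
From main diagonal, 360 − (85 + 99 + 83) gives (3,3) = 93.
From anti-diagonal, 360 − (97 + 79 + 95) gives (3,2) = 89.
Row 4 needs 360; the known cells sum to 279, so (4,2) = 81.
Column 2: 99 + 89 + 81 + ? = 360, so (1,2) = 91.
From column 3, 360 − (79 + 93 + 101) gives (1,3) = 87.

85 91 87 97 / 77 99 79 105 / 103 89 93 75 / 95 81 101 83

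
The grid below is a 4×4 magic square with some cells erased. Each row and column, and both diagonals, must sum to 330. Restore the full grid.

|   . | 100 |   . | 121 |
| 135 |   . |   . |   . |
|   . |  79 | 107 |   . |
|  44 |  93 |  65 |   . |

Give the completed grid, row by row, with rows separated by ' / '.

37 100 72 121 / 135 58 86 51 / 114 79 107 30 / 44 93 65 128

Row 4 needs 330; the known cells sum to 202, so (4,4) = 128.
The remaining cell in column 2 is (2,2) = 330 − 272 = 58.
The remaining cell in main diagonal is (1,1) = 330 − 293 = 37.
Anti-diagonal must total 330; the given cells sum to 244, so (2,3) = 86.
Row 1 needs 330; the known cells sum to 258, so (1,3) = 72.
The remaining cell in row 2 is (2,4) = 330 − 279 = 51.
From column 1, 330 − (37 + 135 + 44) gives (3,1) = 114.
Column 4: 121 + 51 + 128 + ? = 330, so (3,4) = 30.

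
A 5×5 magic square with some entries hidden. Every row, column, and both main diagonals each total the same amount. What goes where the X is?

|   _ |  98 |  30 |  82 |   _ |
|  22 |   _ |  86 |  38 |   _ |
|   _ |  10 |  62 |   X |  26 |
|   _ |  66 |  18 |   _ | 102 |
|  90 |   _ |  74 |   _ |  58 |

94

Column 3 is complete and sums to 270; that is the magic constant.
Anti-diagonal needs 270; the known cells sum to 256, so (1,5) = 14.
From row 1, 270 − (98 + 30 + 82 + 14) gives (1,1) = 46.
Using column 5: 14 + 26 + 102 + 58 + ? → (2,5) = 270 − 200 = 70.
Using row 2: 22 + 86 + 38 + 70 + ? → (2,2) = 270 − 216 = 54.
Column 2 needs 270; the known cells sum to 228, so (5,2) = 42.
Main diagonal must total 270; the given cells sum to 220, so (4,4) = 50.
From row 4, 270 − (66 + 18 + 50 + 102) gives (4,1) = 34.
Row 5 needs 270; the known cells sum to 264, so (5,4) = 6.
Using column 1: 46 + 22 + 34 + 90 + ? → (3,1) = 270 − 192 = 78.
Using column 4: 82 + 38 + 50 + 6 + ? → (3,4) = 270 − 176 = 94.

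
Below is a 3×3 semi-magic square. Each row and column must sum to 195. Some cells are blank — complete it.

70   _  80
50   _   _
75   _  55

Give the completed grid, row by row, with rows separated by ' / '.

70 45 80 / 50 85 60 / 75 65 55

Row 1 must total 195; the given cells sum to 150, so (1,2) = 45.
From row 3, 195 − (75 + 55) gives (3,2) = 65.
The remaining cell in column 2 is (2,2) = 195 − 110 = 85.
From column 3, 195 − (80 + 55) gives (2,3) = 60.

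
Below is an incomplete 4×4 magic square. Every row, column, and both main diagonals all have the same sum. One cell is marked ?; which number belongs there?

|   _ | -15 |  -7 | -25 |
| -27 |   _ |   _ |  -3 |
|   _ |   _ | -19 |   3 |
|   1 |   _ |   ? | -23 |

-9

Column 4 is complete and sums to -48; that is the magic constant.
From row 1, -48 − (-15 + (-7) + (-25)) gives (1,1) = -1.
Column 1: -1 + (-27) + 1 + ? = -48, so (3,1) = -21.
From main diagonal, -48 − (-1 + (-19) + (-23)) gives (2,2) = -5.
Using row 2: -27 + (-5) + (-3) + ? → (2,3) = -48 − (-35) = -13.
Row 3 needs -48; the known cells sum to -37, so (3,2) = -11.
Using column 2: -15 + (-5) + (-11) + ? → (4,2) = -48 − (-31) = -17.
Column 3: -7 + (-13) + (-19) + ? = -48, so (4,3) = -9.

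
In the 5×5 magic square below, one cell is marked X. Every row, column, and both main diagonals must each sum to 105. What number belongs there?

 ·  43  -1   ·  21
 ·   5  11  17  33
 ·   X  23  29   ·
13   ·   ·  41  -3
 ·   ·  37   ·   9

7

Row 2 must total 105; the given cells sum to 66, so (2,1) = 39.
Column 3: -1 + 11 + 23 + 37 + ? = 105, so (4,3) = 35.
Using column 5: 21 + 33 + (-3) + 9 + ? → (3,5) = 105 − 60 = 45.
The remaining cell in main diagonal is (1,1) = 105 − 78 = 27.
The remaining cell in row 1 is (1,4) = 105 − 90 = 15.
From row 4, 105 − (13 + 35 + 41 + (-3)) gives (4,2) = 19.
Column 4 needs 105; the known cells sum to 102, so (5,4) = 3.
The remaining cell in anti-diagonal is (5,1) = 105 − 80 = 25.
Row 5 needs 105; the known cells sum to 74, so (5,2) = 31.
Column 1 needs 105; the known cells sum to 104, so (3,1) = 1.
Using column 2: 43 + 5 + 19 + 31 + ? → (3,2) = 105 − 98 = 7.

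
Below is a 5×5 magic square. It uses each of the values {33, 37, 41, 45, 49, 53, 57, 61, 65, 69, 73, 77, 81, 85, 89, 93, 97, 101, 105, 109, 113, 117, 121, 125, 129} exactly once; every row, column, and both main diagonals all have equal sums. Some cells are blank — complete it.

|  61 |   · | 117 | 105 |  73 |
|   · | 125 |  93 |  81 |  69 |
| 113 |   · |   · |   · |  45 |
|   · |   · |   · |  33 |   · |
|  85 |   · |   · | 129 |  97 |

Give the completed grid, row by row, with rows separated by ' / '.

61 49 117 105 73 / 37 125 93 81 69 / 113 101 89 57 45 / 109 77 65 33 121 / 85 53 41 129 97

The 25 entries sum to 2025, so each line sums to 2025/5 = 405.
From row 1, 405 − (61 + 117 + 105 + 73) gives (1,2) = 49.
Row 2 must total 405; the given cells sum to 368, so (2,1) = 37.
Column 1 needs 405; the known cells sum to 296, so (4,1) = 109.
From column 4, 405 − (105 + 81 + 33 + 129) gives (3,4) = 57.
Column 5 needs 405; the known cells sum to 284, so (4,5) = 121.
Main diagonal: 61 + 125 + 33 + 97 + ? = 405, so (3,3) = 89.
Anti-diagonal needs 405; the known cells sum to 328, so (4,2) = 77.
Row 3: 113 + 89 + 57 + 45 + ? = 405, so (3,2) = 101.
The remaining cell in row 4 is (4,3) = 405 − 340 = 65.
From column 2, 405 − (49 + 125 + 101 + 77) gives (5,2) = 53.
From column 3, 405 − (117 + 93 + 89 + 65) gives (5,3) = 41.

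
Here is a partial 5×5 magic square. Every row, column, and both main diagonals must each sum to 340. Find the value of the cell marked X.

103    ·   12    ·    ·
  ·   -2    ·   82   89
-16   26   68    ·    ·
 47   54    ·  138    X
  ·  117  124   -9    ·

Column 2 must total 340; the given cells sum to 195, so (1,2) = 145.
The remaining cell in main diagonal is (5,5) = 340 − 307 = 33.
Row 5 must total 340; the given cells sum to 265, so (5,1) = 75.
Column 1 needs 340; the known cells sum to 209, so (2,1) = 131.
Anti-diagonal needs 340; the known cells sum to 279, so (1,5) = 61.
Row 1 needs 340; the known cells sum to 321, so (1,4) = 19.
Row 2 needs 340; the known cells sum to 300, so (2,3) = 40.
From column 3, 340 − (12 + 40 + 68 + 124) gives (4,3) = 96.
Column 4: 19 + 82 + 138 + (-9) + ? = 340, so (3,4) = 110.
From row 3, 340 − (-16 + 26 + 68 + 110) gives (3,5) = 152.
Row 4 must total 340; the given cells sum to 335, so (4,5) = 5.

5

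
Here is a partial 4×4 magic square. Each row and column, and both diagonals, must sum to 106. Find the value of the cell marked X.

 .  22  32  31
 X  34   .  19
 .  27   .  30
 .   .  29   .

33

From row 1, 106 − (22 + 32 + 31) gives (1,1) = 21.
Column 2 needs 106; the known cells sum to 83, so (4,2) = 23.
From column 4, 106 − (31 + 19 + 30) gives (4,4) = 26.
The remaining cell in main diagonal is (3,3) = 106 − 81 = 25.
Row 3 must total 106; the given cells sum to 82, so (3,1) = 24.
Using row 4: 23 + 29 + 26 + ? → (4,1) = 106 − 78 = 28.
From column 1, 106 − (21 + 24 + 28) gives (2,1) = 33.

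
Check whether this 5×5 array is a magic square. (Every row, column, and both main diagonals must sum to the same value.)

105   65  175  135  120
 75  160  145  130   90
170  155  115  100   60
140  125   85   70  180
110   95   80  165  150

Yes

Row 1: 105 + 65 + 175 + 135 + 120 = 600.
Row 2: 75 + 160 + 145 + 130 + 90 = 600.
Row 3: 170 + 155 + 115 + 100 + 60 = 600.
Row 4: 140 + 125 + 85 + 70 + 180 = 600.
Row 5: 110 + 95 + 80 + 165 + 150 = 600.
Column 1: 105 + 75 + 170 + 140 + 110 = 600.
Column 2: 65 + 160 + 155 + 125 + 95 = 600.
Column 3: 175 + 145 + 115 + 85 + 80 = 600.
Column 4: 135 + 130 + 100 + 70 + 165 = 600.
Column 5: 120 + 90 + 60 + 180 + 150 = 600.
Main diagonal: 105 + 160 + 115 + 70 + 150 = 600.
Anti-diagonal: 120 + 130 + 115 + 125 + 110 = 600.
All lines sum to 600.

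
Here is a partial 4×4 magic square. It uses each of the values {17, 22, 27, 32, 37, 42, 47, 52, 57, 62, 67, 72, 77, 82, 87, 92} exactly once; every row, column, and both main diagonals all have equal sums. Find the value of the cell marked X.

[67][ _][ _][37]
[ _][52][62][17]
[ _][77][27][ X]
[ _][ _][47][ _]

The 16 entries sum to 872, so each line sums to 872/4 = 218.
Row 2 must total 218; the given cells sum to 131, so (2,1) = 87.
Using column 3: 62 + 27 + 47 + ? → (1,3) = 218 − 136 = 82.
The remaining cell in main diagonal is (4,4) = 218 − 146 = 72.
From anti-diagonal, 218 − (37 + 62 + 77) gives (4,1) = 42.
Row 1: 67 + 82 + 37 + ? = 218, so (1,2) = 32.
Row 4 must total 218; the given cells sum to 161, so (4,2) = 57.
Using column 1: 67 + 87 + 42 + ? → (3,1) = 218 − 196 = 22.
Column 4 needs 218; the known cells sum to 126, so (3,4) = 92.

92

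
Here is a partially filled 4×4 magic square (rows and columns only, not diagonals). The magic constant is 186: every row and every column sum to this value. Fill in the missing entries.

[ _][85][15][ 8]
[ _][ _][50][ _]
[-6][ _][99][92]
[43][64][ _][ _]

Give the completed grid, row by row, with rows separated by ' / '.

Row 1 needs 186; the known cells sum to 108, so (1,1) = 78.
The remaining cell in row 3 is (3,2) = 186 − 185 = 1.
The remaining cell in column 1 is (2,1) = 186 − 115 = 71.
Using column 2: 85 + 1 + 64 + ? → (2,2) = 186 − 150 = 36.
Column 3 needs 186; the known cells sum to 164, so (4,3) = 22.
From row 2, 186 − (71 + 36 + 50) gives (2,4) = 29.
Row 4 needs 186; the known cells sum to 129, so (4,4) = 57.

78 85 15 8 / 71 36 50 29 / -6 1 99 92 / 43 64 22 57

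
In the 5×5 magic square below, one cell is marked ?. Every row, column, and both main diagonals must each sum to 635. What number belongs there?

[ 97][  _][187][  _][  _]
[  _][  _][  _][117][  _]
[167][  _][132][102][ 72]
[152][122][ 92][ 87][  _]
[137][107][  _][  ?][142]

172

From row 3, 635 − (167 + 132 + 102 + 72) gives (3,2) = 162.
Row 4: 152 + 122 + 92 + 87 + ? = 635, so (4,5) = 182.
Column 1: 97 + 167 + 152 + 137 + ? = 635, so (2,1) = 82.
From main diagonal, 635 − (97 + 132 + 87 + 142) gives (2,2) = 177.
From anti-diagonal, 635 − (117 + 132 + 122 + 137) gives (1,5) = 127.
Column 2: 177 + 162 + 122 + 107 + ? = 635, so (1,2) = 67.
Using column 5: 127 + 72 + 182 + 142 + ? → (2,5) = 635 − 523 = 112.
The remaining cell in row 1 is (1,4) = 635 − 478 = 157.
From row 2, 635 − (82 + 177 + 117 + 112) gives (2,3) = 147.
The remaining cell in column 3 is (5,3) = 635 − 558 = 77.
The remaining cell in column 4 is (5,4) = 635 − 463 = 172.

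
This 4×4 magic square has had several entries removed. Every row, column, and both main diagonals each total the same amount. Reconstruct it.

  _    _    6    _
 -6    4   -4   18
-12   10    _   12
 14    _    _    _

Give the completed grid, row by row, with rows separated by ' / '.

16 -2 6 -8 / -6 4 -4 18 / -12 10 2 12 / 14 0 8 -10

Row 2 is already complete: -6 + 4 + -4 + 18 = 12, so that is the magic constant.
Row 3 must total 12; the given cells sum to 10, so (3,3) = 2.
Using column 1: -6 + (-12) + 14 + ? → (1,1) = 12 − (-4) = 16.
Using column 3: 6 + (-4) + 2 + ? → (4,3) = 12 − 4 = 8.
Main diagonal must total 12; the given cells sum to 22, so (4,4) = -10.
Anti-diagonal: -4 + 10 + 14 + ? = 12, so (1,4) = -8.
Row 1: 16 + 6 + (-8) + ? = 12, so (1,2) = -2.
The remaining cell in row 4 is (4,2) = 12 − 12 = 0.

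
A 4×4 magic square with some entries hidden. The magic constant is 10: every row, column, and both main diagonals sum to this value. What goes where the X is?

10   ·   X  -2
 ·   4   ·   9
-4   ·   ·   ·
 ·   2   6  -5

The remaining cell in row 4 is (4,1) = 10 − 3 = 7.
Using column 1: 10 + (-4) + 7 + ? → (2,1) = 10 − 13 = -3.
Column 4 must total 10; the given cells sum to 2, so (3,4) = 8.
From main diagonal, 10 − (10 + 4 + (-5)) gives (3,3) = 1.
The remaining cell in row 2 is (2,3) = 10 − 10 = 0.
The remaining cell in row 3 is (3,2) = 10 − 5 = 5.
Column 2: 4 + 5 + 2 + ? = 10, so (1,2) = -1.
The remaining cell in column 3 is (1,3) = 10 − 7 = 3.

3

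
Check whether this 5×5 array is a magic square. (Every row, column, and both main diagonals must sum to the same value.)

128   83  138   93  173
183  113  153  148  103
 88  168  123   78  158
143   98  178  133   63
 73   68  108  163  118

No — anti-diagonal sums to 615 but row 5 sums to 530.

Row 1: 128 + 83 + 138 + 93 + 173 = 615.
Row 2: 183 + 113 + 153 + 148 + 103 = 700.
Row 3: 88 + 168 + 123 + 78 + 158 = 615.
Row 4: 143 + 98 + 178 + 133 + 63 = 615.
Row 5: 73 + 68 + 108 + 163 + 118 = 530.
Column 1: 128 + 183 + 88 + 143 + 73 = 615.
Column 2: 83 + 113 + 168 + 98 + 68 = 530.
Column 3: 138 + 153 + 123 + 178 + 108 = 700.
Column 4: 93 + 148 + 78 + 133 + 163 = 615.
Column 5: 173 + 103 + 158 + 63 + 118 = 615.
Main diagonal: 128 + 113 + 123 + 133 + 118 = 615.
Anti-diagonal: 173 + 148 + 123 + 98 + 73 = 615.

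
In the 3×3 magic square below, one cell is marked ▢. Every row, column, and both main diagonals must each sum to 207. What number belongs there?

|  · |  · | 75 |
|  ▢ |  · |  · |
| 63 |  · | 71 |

77

Using row 3: 63 + 71 + ? → (3,2) = 207 − 134 = 73.
From column 3, 207 − (75 + 71) gives (2,3) = 61.
Using anti-diagonal: 75 + 63 + ? → (2,2) = 207 − 138 = 69.
Row 2 must total 207; the given cells sum to 130, so (2,1) = 77.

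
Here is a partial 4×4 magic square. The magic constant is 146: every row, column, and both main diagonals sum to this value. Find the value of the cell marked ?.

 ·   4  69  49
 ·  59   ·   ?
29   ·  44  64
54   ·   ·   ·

14

The remaining cell in row 1 is (1,1) = 146 − 122 = 24.
The remaining cell in row 3 is (3,2) = 146 − 137 = 9.
From column 1, 146 − (24 + 29 + 54) gives (2,1) = 39.
Column 2: 4 + 59 + 9 + ? = 146, so (4,2) = 74.
Using main diagonal: 24 + 59 + 44 + ? → (4,4) = 146 − 127 = 19.
Anti-diagonal: 49 + 9 + 54 + ? = 146, so (2,3) = 34.
Using row 2: 39 + 59 + 34 + ? → (2,4) = 146 − 132 = 14.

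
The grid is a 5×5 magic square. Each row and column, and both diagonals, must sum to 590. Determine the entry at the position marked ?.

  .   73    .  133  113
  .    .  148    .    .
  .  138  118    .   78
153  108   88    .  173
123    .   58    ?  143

163

Row 4 needs 590; the known cells sum to 522, so (4,4) = 68.
Column 3: 148 + 118 + 88 + 58 + ? = 590, so (1,3) = 178.
The remaining cell in column 5 is (2,5) = 590 − 507 = 83.
Anti-diagonal must total 590; the given cells sum to 462, so (2,4) = 128.
Row 1 needs 590; the known cells sum to 497, so (1,1) = 93.
Main diagonal: 93 + 118 + 68 + 143 + ? = 590, so (2,2) = 168.
Row 2: 168 + 148 + 128 + 83 + ? = 590, so (2,1) = 63.
From column 1, 590 − (93 + 63 + 153 + 123) gives (3,1) = 158.
Column 2: 73 + 168 + 138 + 108 + ? = 590, so (5,2) = 103.
Row 3 must total 590; the given cells sum to 492, so (3,4) = 98.
Row 5 needs 590; the known cells sum to 427, so (5,4) = 163.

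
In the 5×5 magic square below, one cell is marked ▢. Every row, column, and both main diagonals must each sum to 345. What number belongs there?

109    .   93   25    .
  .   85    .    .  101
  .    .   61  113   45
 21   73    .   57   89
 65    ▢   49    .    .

Using row 4: 21 + 73 + 57 + 89 + ? → (4,3) = 345 − 240 = 105.
Using column 3: 93 + 61 + 105 + 49 + ? → (2,3) = 345 − 308 = 37.
From main diagonal, 345 − (109 + 85 + 61 + 57) gives (5,5) = 33.
Column 5 needs 345; the known cells sum to 268, so (1,5) = 77.
Anti-diagonal needs 345; the known cells sum to 276, so (2,4) = 69.
The remaining cell in row 1 is (1,2) = 345 − 304 = 41.
Row 2: 85 + 37 + 69 + 101 + ? = 345, so (2,1) = 53.
Column 1: 109 + 53 + 21 + 65 + ? = 345, so (3,1) = 97.
Column 4: 25 + 69 + 113 + 57 + ? = 345, so (5,4) = 81.
Row 3 must total 345; the given cells sum to 316, so (3,2) = 29.
Row 5 must total 345; the given cells sum to 228, so (5,2) = 117.

117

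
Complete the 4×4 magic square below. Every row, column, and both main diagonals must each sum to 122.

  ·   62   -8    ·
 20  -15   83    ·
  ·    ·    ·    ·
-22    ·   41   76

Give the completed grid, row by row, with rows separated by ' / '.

Row 2 must total 122; the given cells sum to 88, so (2,4) = 34.
Row 4 must total 122; the given cells sum to 95, so (4,2) = 27.
Column 2 must total 122; the given cells sum to 74, so (3,2) = 48.
Column 3: -8 + 83 + 41 + ? = 122, so (3,3) = 6.
Main diagonal: -15 + 6 + 76 + ? = 122, so (1,1) = 55.
Anti-diagonal must total 122; the given cells sum to 109, so (1,4) = 13.
Column 1 must total 122; the given cells sum to 53, so (3,1) = 69.
Column 4 needs 122; the known cells sum to 123, so (3,4) = -1.

55 62 -8 13 / 20 -15 83 34 / 69 48 6 -1 / -22 27 41 76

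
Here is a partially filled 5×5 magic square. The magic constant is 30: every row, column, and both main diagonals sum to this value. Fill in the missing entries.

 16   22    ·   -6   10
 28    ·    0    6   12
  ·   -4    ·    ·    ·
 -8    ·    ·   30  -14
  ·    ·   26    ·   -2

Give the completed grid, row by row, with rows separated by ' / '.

16 22 -12 -6 10 / 28 -16 0 6 12 / -10 -4 2 18 24 / -8 8 14 30 -14 / 4 20 26 -18 -2

Row 1 needs 30; the known cells sum to 42, so (1,3) = -12.
The remaining cell in row 2 is (2,2) = 30 − 46 = -16.
The remaining cell in column 5 is (3,5) = 30 − 6 = 24.
Main diagonal needs 30; the known cells sum to 28, so (3,3) = 2.
The remaining cell in column 3 is (4,3) = 30 − 16 = 14.
Row 4 must total 30; the given cells sum to 22, so (4,2) = 8.
The remaining cell in column 2 is (5,2) = 30 − 10 = 20.
From anti-diagonal, 30 − (10 + 6 + 2 + 8) gives (5,1) = 4.
Row 5 needs 30; the known cells sum to 48, so (5,4) = -18.
Column 1 must total 30; the given cells sum to 40, so (3,1) = -10.
Using column 4: -6 + 6 + 30 + (-18) + ? → (3,4) = 30 − 12 = 18.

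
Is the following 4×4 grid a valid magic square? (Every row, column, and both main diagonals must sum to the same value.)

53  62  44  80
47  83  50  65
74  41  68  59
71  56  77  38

No — row 1 sums to 239 but column 4 sums to 242.

Row 1: 53 + 62 + 44 + 80 = 239.
Row 2: 47 + 83 + 50 + 65 = 245.
Row 3: 74 + 41 + 68 + 59 = 242.
Row 4: 71 + 56 + 77 + 38 = 242.
Column 1: 53 + 47 + 74 + 71 = 245.
Column 2: 62 + 83 + 41 + 56 = 242.
Column 3: 44 + 50 + 68 + 77 = 239.
Column 4: 80 + 65 + 59 + 38 = 242.
Main diagonal: 53 + 83 + 68 + 38 = 242.
Anti-diagonal: 80 + 50 + 41 + 71 = 242.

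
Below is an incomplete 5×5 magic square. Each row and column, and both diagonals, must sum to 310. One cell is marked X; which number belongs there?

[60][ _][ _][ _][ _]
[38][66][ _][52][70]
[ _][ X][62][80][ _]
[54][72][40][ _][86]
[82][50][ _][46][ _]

44

The remaining cell in row 2 is (2,3) = 310 − 226 = 84.
Using row 4: 54 + 72 + 40 + 86 + ? → (4,4) = 310 − 252 = 58.
Column 1: 60 + 38 + 54 + 82 + ? = 310, so (3,1) = 76.
Column 4: 52 + 80 + 58 + 46 + ? = 310, so (1,4) = 74.
The remaining cell in main diagonal is (5,5) = 310 − 246 = 64.
Anti-diagonal needs 310; the known cells sum to 268, so (1,5) = 42.
Row 5 needs 310; the known cells sum to 242, so (5,3) = 68.
Column 3 needs 310; the known cells sum to 254, so (1,3) = 56.
Column 5 needs 310; the known cells sum to 262, so (3,5) = 48.
Row 1 must total 310; the given cells sum to 232, so (1,2) = 78.
Row 3 needs 310; the known cells sum to 266, so (3,2) = 44.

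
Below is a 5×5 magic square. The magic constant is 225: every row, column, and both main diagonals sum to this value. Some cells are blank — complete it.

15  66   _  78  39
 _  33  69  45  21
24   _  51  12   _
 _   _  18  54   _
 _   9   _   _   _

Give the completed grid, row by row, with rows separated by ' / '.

From row 1, 225 − (15 + 66 + 78 + 39) gives (1,3) = 27.
Row 2 must total 225; the given cells sum to 168, so (2,1) = 57.
Column 3 needs 225; the known cells sum to 165, so (5,3) = 60.
From column 4, 225 − (78 + 45 + 12 + 54) gives (5,4) = 36.
Using main diagonal: 15 + 33 + 51 + 54 + ? → (5,5) = 225 − 153 = 72.
From row 5, 225 − (9 + 60 + 36 + 72) gives (5,1) = 48.
Column 1 must total 225; the given cells sum to 144, so (4,1) = 81.
Anti-diagonal: 39 + 45 + 51 + 48 + ? = 225, so (4,2) = 42.
Using row 4: 81 + 42 + 18 + 54 + ? → (4,5) = 225 − 195 = 30.
From column 2, 225 − (66 + 33 + 42 + 9) gives (3,2) = 75.
The remaining cell in column 5 is (3,5) = 225 − 162 = 63.

15 66 27 78 39 / 57 33 69 45 21 / 24 75 51 12 63 / 81 42 18 54 30 / 48 9 60 36 72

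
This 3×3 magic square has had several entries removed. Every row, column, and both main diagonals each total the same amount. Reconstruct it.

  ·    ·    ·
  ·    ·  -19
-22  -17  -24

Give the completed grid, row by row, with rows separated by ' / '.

-18 -25 -20 / -23 -21 -19 / -22 -17 -24

Row 3 is already complete: -22 + -17 + -24 = -63, so that is the magic constant.
Column 3: -19 + (-24) + ? = -63, so (1,3) = -20.
The remaining cell in anti-diagonal is (2,2) = -63 − (-42) = -21.
Row 2 must total -63; the given cells sum to -40, so (2,1) = -23.
Using column 1: -23 + (-22) + ? → (1,1) = -63 − (-45) = -18.
Using column 2: -21 + (-17) + ? → (1,2) = -63 − (-38) = -25.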